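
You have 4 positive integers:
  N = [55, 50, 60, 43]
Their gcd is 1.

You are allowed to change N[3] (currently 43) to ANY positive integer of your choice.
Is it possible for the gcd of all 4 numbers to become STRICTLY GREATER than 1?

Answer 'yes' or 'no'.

Answer: yes

Derivation:
Current gcd = 1
gcd of all OTHER numbers (without N[3]=43): gcd([55, 50, 60]) = 5
The new gcd after any change is gcd(5, new_value).
This can be at most 5.
Since 5 > old gcd 1, the gcd CAN increase (e.g., set N[3] = 5).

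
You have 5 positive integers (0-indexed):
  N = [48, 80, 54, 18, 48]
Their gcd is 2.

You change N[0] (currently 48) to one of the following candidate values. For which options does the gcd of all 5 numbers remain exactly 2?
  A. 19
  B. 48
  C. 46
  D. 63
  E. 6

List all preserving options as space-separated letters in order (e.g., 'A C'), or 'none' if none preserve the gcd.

Old gcd = 2; gcd of others (without N[0]) = 2
New gcd for candidate v: gcd(2, v). Preserves old gcd iff gcd(2, v) = 2.
  Option A: v=19, gcd(2,19)=1 -> changes
  Option B: v=48, gcd(2,48)=2 -> preserves
  Option C: v=46, gcd(2,46)=2 -> preserves
  Option D: v=63, gcd(2,63)=1 -> changes
  Option E: v=6, gcd(2,6)=2 -> preserves

Answer: B C E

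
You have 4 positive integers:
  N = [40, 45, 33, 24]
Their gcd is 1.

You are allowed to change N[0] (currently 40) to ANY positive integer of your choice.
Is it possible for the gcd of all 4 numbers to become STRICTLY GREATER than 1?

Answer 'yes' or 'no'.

Answer: yes

Derivation:
Current gcd = 1
gcd of all OTHER numbers (without N[0]=40): gcd([45, 33, 24]) = 3
The new gcd after any change is gcd(3, new_value).
This can be at most 3.
Since 3 > old gcd 1, the gcd CAN increase (e.g., set N[0] = 3).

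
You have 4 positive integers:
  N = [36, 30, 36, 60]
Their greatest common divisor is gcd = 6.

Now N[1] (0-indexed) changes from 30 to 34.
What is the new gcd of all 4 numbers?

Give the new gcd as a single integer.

Answer: 2

Derivation:
Numbers: [36, 30, 36, 60], gcd = 6
Change: index 1, 30 -> 34
gcd of the OTHER numbers (without index 1): gcd([36, 36, 60]) = 12
New gcd = gcd(g_others, new_val) = gcd(12, 34) = 2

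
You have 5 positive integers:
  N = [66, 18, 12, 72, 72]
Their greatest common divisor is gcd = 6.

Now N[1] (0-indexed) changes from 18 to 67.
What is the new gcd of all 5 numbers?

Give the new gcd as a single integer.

Numbers: [66, 18, 12, 72, 72], gcd = 6
Change: index 1, 18 -> 67
gcd of the OTHER numbers (without index 1): gcd([66, 12, 72, 72]) = 6
New gcd = gcd(g_others, new_val) = gcd(6, 67) = 1

Answer: 1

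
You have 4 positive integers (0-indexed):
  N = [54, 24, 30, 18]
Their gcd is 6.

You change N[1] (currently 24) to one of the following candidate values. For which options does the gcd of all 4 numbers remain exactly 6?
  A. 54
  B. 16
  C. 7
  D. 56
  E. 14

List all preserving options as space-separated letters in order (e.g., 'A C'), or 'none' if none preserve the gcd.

Old gcd = 6; gcd of others (without N[1]) = 6
New gcd for candidate v: gcd(6, v). Preserves old gcd iff gcd(6, v) = 6.
  Option A: v=54, gcd(6,54)=6 -> preserves
  Option B: v=16, gcd(6,16)=2 -> changes
  Option C: v=7, gcd(6,7)=1 -> changes
  Option D: v=56, gcd(6,56)=2 -> changes
  Option E: v=14, gcd(6,14)=2 -> changes

Answer: A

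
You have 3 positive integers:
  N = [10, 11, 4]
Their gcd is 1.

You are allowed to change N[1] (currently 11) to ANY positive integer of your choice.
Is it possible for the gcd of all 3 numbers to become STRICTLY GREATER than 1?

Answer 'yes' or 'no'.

Answer: yes

Derivation:
Current gcd = 1
gcd of all OTHER numbers (without N[1]=11): gcd([10, 4]) = 2
The new gcd after any change is gcd(2, new_value).
This can be at most 2.
Since 2 > old gcd 1, the gcd CAN increase (e.g., set N[1] = 2).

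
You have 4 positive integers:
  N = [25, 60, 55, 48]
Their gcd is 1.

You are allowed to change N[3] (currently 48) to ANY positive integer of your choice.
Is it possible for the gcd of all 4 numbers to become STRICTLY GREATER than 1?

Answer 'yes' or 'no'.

Current gcd = 1
gcd of all OTHER numbers (without N[3]=48): gcd([25, 60, 55]) = 5
The new gcd after any change is gcd(5, new_value).
This can be at most 5.
Since 5 > old gcd 1, the gcd CAN increase (e.g., set N[3] = 5).

Answer: yes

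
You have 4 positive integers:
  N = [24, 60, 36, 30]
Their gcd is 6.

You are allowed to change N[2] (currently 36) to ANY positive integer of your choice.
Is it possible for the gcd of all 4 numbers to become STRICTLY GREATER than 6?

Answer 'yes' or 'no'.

Current gcd = 6
gcd of all OTHER numbers (without N[2]=36): gcd([24, 60, 30]) = 6
The new gcd after any change is gcd(6, new_value).
This can be at most 6.
Since 6 = old gcd 6, the gcd can only stay the same or decrease.

Answer: no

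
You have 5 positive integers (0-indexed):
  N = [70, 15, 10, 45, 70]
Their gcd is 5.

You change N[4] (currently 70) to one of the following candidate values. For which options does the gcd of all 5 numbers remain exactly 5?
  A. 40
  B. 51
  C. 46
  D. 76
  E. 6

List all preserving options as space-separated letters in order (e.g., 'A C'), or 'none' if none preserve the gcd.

Answer: A

Derivation:
Old gcd = 5; gcd of others (without N[4]) = 5
New gcd for candidate v: gcd(5, v). Preserves old gcd iff gcd(5, v) = 5.
  Option A: v=40, gcd(5,40)=5 -> preserves
  Option B: v=51, gcd(5,51)=1 -> changes
  Option C: v=46, gcd(5,46)=1 -> changes
  Option D: v=76, gcd(5,76)=1 -> changes
  Option E: v=6, gcd(5,6)=1 -> changes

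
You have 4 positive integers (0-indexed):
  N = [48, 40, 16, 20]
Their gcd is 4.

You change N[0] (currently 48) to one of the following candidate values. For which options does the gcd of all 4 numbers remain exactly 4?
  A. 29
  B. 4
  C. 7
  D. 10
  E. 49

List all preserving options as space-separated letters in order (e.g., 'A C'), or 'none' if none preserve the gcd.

Old gcd = 4; gcd of others (without N[0]) = 4
New gcd for candidate v: gcd(4, v). Preserves old gcd iff gcd(4, v) = 4.
  Option A: v=29, gcd(4,29)=1 -> changes
  Option B: v=4, gcd(4,4)=4 -> preserves
  Option C: v=7, gcd(4,7)=1 -> changes
  Option D: v=10, gcd(4,10)=2 -> changes
  Option E: v=49, gcd(4,49)=1 -> changes

Answer: B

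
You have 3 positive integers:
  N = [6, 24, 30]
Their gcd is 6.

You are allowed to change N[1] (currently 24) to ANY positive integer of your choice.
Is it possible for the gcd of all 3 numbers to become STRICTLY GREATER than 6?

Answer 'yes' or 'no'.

Current gcd = 6
gcd of all OTHER numbers (without N[1]=24): gcd([6, 30]) = 6
The new gcd after any change is gcd(6, new_value).
This can be at most 6.
Since 6 = old gcd 6, the gcd can only stay the same or decrease.

Answer: no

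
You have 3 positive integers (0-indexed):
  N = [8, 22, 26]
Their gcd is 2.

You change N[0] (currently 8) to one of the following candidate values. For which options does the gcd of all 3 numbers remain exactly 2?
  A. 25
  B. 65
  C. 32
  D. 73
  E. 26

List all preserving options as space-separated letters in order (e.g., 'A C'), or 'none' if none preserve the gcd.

Old gcd = 2; gcd of others (without N[0]) = 2
New gcd for candidate v: gcd(2, v). Preserves old gcd iff gcd(2, v) = 2.
  Option A: v=25, gcd(2,25)=1 -> changes
  Option B: v=65, gcd(2,65)=1 -> changes
  Option C: v=32, gcd(2,32)=2 -> preserves
  Option D: v=73, gcd(2,73)=1 -> changes
  Option E: v=26, gcd(2,26)=2 -> preserves

Answer: C E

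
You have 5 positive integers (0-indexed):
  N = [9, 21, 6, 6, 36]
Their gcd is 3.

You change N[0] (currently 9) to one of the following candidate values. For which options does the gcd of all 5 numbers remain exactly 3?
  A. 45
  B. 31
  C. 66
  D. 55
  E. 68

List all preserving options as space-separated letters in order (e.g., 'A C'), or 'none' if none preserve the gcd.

Old gcd = 3; gcd of others (without N[0]) = 3
New gcd for candidate v: gcd(3, v). Preserves old gcd iff gcd(3, v) = 3.
  Option A: v=45, gcd(3,45)=3 -> preserves
  Option B: v=31, gcd(3,31)=1 -> changes
  Option C: v=66, gcd(3,66)=3 -> preserves
  Option D: v=55, gcd(3,55)=1 -> changes
  Option E: v=68, gcd(3,68)=1 -> changes

Answer: A C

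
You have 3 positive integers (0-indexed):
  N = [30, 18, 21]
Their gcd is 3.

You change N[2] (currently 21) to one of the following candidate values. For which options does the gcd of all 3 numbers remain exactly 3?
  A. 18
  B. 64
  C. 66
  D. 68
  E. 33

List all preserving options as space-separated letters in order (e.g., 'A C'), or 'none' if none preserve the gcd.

Old gcd = 3; gcd of others (without N[2]) = 6
New gcd for candidate v: gcd(6, v). Preserves old gcd iff gcd(6, v) = 3.
  Option A: v=18, gcd(6,18)=6 -> changes
  Option B: v=64, gcd(6,64)=2 -> changes
  Option C: v=66, gcd(6,66)=6 -> changes
  Option D: v=68, gcd(6,68)=2 -> changes
  Option E: v=33, gcd(6,33)=3 -> preserves

Answer: E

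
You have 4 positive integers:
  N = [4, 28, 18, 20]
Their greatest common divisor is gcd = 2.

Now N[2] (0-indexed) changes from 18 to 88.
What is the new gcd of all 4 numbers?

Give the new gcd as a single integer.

Numbers: [4, 28, 18, 20], gcd = 2
Change: index 2, 18 -> 88
gcd of the OTHER numbers (without index 2): gcd([4, 28, 20]) = 4
New gcd = gcd(g_others, new_val) = gcd(4, 88) = 4

Answer: 4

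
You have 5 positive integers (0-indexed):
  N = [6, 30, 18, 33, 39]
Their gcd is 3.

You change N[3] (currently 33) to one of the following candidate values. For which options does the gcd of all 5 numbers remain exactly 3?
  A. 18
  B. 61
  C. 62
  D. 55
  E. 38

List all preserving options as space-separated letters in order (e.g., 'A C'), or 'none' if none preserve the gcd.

Answer: A

Derivation:
Old gcd = 3; gcd of others (without N[3]) = 3
New gcd for candidate v: gcd(3, v). Preserves old gcd iff gcd(3, v) = 3.
  Option A: v=18, gcd(3,18)=3 -> preserves
  Option B: v=61, gcd(3,61)=1 -> changes
  Option C: v=62, gcd(3,62)=1 -> changes
  Option D: v=55, gcd(3,55)=1 -> changes
  Option E: v=38, gcd(3,38)=1 -> changes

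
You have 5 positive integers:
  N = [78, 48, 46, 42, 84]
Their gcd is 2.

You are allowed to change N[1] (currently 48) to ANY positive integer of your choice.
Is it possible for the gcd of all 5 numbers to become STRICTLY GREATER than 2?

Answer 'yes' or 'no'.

Answer: no

Derivation:
Current gcd = 2
gcd of all OTHER numbers (without N[1]=48): gcd([78, 46, 42, 84]) = 2
The new gcd after any change is gcd(2, new_value).
This can be at most 2.
Since 2 = old gcd 2, the gcd can only stay the same or decrease.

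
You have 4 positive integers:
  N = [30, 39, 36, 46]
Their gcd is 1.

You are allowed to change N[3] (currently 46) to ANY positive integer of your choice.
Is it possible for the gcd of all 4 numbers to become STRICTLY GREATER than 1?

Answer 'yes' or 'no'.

Current gcd = 1
gcd of all OTHER numbers (without N[3]=46): gcd([30, 39, 36]) = 3
The new gcd after any change is gcd(3, new_value).
This can be at most 3.
Since 3 > old gcd 1, the gcd CAN increase (e.g., set N[3] = 3).

Answer: yes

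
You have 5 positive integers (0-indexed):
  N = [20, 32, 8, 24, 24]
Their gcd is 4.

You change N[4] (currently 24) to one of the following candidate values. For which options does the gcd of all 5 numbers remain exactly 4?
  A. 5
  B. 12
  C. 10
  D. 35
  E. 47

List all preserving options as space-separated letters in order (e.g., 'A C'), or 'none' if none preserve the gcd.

Old gcd = 4; gcd of others (without N[4]) = 4
New gcd for candidate v: gcd(4, v). Preserves old gcd iff gcd(4, v) = 4.
  Option A: v=5, gcd(4,5)=1 -> changes
  Option B: v=12, gcd(4,12)=4 -> preserves
  Option C: v=10, gcd(4,10)=2 -> changes
  Option D: v=35, gcd(4,35)=1 -> changes
  Option E: v=47, gcd(4,47)=1 -> changes

Answer: B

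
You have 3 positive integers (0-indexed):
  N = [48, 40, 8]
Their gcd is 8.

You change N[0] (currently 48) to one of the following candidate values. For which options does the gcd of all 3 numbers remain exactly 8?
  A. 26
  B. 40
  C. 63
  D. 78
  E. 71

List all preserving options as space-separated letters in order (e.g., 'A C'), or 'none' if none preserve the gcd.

Answer: B

Derivation:
Old gcd = 8; gcd of others (without N[0]) = 8
New gcd for candidate v: gcd(8, v). Preserves old gcd iff gcd(8, v) = 8.
  Option A: v=26, gcd(8,26)=2 -> changes
  Option B: v=40, gcd(8,40)=8 -> preserves
  Option C: v=63, gcd(8,63)=1 -> changes
  Option D: v=78, gcd(8,78)=2 -> changes
  Option E: v=71, gcd(8,71)=1 -> changes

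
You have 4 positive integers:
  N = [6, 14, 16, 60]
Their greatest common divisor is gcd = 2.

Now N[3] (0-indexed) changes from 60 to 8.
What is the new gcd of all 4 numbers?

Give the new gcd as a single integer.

Answer: 2

Derivation:
Numbers: [6, 14, 16, 60], gcd = 2
Change: index 3, 60 -> 8
gcd of the OTHER numbers (without index 3): gcd([6, 14, 16]) = 2
New gcd = gcd(g_others, new_val) = gcd(2, 8) = 2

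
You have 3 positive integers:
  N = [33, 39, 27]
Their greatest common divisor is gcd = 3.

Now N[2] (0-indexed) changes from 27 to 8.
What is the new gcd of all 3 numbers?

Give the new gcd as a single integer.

Answer: 1

Derivation:
Numbers: [33, 39, 27], gcd = 3
Change: index 2, 27 -> 8
gcd of the OTHER numbers (without index 2): gcd([33, 39]) = 3
New gcd = gcd(g_others, new_val) = gcd(3, 8) = 1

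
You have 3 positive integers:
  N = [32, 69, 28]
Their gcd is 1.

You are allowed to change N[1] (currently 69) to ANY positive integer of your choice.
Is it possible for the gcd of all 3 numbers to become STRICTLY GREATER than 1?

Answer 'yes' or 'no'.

Current gcd = 1
gcd of all OTHER numbers (without N[1]=69): gcd([32, 28]) = 4
The new gcd after any change is gcd(4, new_value).
This can be at most 4.
Since 4 > old gcd 1, the gcd CAN increase (e.g., set N[1] = 4).

Answer: yes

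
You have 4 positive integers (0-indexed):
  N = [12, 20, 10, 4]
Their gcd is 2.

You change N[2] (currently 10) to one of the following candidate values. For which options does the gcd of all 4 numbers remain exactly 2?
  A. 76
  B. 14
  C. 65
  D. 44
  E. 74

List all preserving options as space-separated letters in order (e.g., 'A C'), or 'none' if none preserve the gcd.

Answer: B E

Derivation:
Old gcd = 2; gcd of others (without N[2]) = 4
New gcd for candidate v: gcd(4, v). Preserves old gcd iff gcd(4, v) = 2.
  Option A: v=76, gcd(4,76)=4 -> changes
  Option B: v=14, gcd(4,14)=2 -> preserves
  Option C: v=65, gcd(4,65)=1 -> changes
  Option D: v=44, gcd(4,44)=4 -> changes
  Option E: v=74, gcd(4,74)=2 -> preserves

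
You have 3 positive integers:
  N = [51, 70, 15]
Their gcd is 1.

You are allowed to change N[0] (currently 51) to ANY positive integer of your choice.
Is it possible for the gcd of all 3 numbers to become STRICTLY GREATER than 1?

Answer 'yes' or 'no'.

Answer: yes

Derivation:
Current gcd = 1
gcd of all OTHER numbers (without N[0]=51): gcd([70, 15]) = 5
The new gcd after any change is gcd(5, new_value).
This can be at most 5.
Since 5 > old gcd 1, the gcd CAN increase (e.g., set N[0] = 5).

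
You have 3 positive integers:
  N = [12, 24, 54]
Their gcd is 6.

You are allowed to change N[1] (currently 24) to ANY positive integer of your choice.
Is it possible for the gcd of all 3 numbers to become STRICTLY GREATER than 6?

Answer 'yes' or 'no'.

Current gcd = 6
gcd of all OTHER numbers (without N[1]=24): gcd([12, 54]) = 6
The new gcd after any change is gcd(6, new_value).
This can be at most 6.
Since 6 = old gcd 6, the gcd can only stay the same or decrease.

Answer: no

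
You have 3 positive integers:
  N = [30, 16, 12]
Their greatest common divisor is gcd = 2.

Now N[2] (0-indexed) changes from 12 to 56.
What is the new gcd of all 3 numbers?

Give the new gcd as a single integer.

Answer: 2

Derivation:
Numbers: [30, 16, 12], gcd = 2
Change: index 2, 12 -> 56
gcd of the OTHER numbers (without index 2): gcd([30, 16]) = 2
New gcd = gcd(g_others, new_val) = gcd(2, 56) = 2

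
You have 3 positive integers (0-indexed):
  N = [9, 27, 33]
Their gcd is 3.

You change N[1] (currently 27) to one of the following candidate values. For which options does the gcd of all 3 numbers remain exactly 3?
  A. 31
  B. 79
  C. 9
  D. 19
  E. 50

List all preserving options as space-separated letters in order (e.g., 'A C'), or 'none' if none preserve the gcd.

Answer: C

Derivation:
Old gcd = 3; gcd of others (without N[1]) = 3
New gcd for candidate v: gcd(3, v). Preserves old gcd iff gcd(3, v) = 3.
  Option A: v=31, gcd(3,31)=1 -> changes
  Option B: v=79, gcd(3,79)=1 -> changes
  Option C: v=9, gcd(3,9)=3 -> preserves
  Option D: v=19, gcd(3,19)=1 -> changes
  Option E: v=50, gcd(3,50)=1 -> changes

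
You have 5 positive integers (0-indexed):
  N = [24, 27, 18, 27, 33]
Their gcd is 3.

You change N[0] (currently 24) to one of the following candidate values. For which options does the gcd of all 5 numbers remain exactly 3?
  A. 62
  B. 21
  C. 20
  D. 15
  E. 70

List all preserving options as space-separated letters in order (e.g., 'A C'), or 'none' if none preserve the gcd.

Old gcd = 3; gcd of others (without N[0]) = 3
New gcd for candidate v: gcd(3, v). Preserves old gcd iff gcd(3, v) = 3.
  Option A: v=62, gcd(3,62)=1 -> changes
  Option B: v=21, gcd(3,21)=3 -> preserves
  Option C: v=20, gcd(3,20)=1 -> changes
  Option D: v=15, gcd(3,15)=3 -> preserves
  Option E: v=70, gcd(3,70)=1 -> changes

Answer: B D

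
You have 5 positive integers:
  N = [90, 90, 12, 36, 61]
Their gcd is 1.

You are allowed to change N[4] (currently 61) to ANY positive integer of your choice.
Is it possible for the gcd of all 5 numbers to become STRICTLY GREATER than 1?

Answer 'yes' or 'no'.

Answer: yes

Derivation:
Current gcd = 1
gcd of all OTHER numbers (without N[4]=61): gcd([90, 90, 12, 36]) = 6
The new gcd after any change is gcd(6, new_value).
This can be at most 6.
Since 6 > old gcd 1, the gcd CAN increase (e.g., set N[4] = 6).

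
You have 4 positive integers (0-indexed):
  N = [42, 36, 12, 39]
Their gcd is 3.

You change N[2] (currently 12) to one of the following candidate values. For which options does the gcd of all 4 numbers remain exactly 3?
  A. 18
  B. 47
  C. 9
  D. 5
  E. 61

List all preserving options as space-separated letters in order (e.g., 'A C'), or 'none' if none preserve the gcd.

Old gcd = 3; gcd of others (without N[2]) = 3
New gcd for candidate v: gcd(3, v). Preserves old gcd iff gcd(3, v) = 3.
  Option A: v=18, gcd(3,18)=3 -> preserves
  Option B: v=47, gcd(3,47)=1 -> changes
  Option C: v=9, gcd(3,9)=3 -> preserves
  Option D: v=5, gcd(3,5)=1 -> changes
  Option E: v=61, gcd(3,61)=1 -> changes

Answer: A C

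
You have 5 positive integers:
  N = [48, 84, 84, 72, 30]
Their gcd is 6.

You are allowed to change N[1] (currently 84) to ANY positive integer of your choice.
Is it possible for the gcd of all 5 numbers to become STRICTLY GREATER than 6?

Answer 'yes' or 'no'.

Current gcd = 6
gcd of all OTHER numbers (without N[1]=84): gcd([48, 84, 72, 30]) = 6
The new gcd after any change is gcd(6, new_value).
This can be at most 6.
Since 6 = old gcd 6, the gcd can only stay the same or decrease.

Answer: no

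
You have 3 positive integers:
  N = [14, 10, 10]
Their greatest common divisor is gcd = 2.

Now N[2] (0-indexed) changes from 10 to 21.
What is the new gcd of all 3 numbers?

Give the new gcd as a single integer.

Numbers: [14, 10, 10], gcd = 2
Change: index 2, 10 -> 21
gcd of the OTHER numbers (without index 2): gcd([14, 10]) = 2
New gcd = gcd(g_others, new_val) = gcd(2, 21) = 1

Answer: 1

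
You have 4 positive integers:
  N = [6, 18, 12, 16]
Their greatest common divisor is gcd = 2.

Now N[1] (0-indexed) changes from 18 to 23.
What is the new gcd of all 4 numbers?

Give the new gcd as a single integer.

Numbers: [6, 18, 12, 16], gcd = 2
Change: index 1, 18 -> 23
gcd of the OTHER numbers (without index 1): gcd([6, 12, 16]) = 2
New gcd = gcd(g_others, new_val) = gcd(2, 23) = 1

Answer: 1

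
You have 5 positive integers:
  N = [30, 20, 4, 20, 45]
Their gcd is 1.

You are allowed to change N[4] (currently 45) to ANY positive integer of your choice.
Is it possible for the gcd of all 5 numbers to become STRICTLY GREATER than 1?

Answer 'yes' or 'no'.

Answer: yes

Derivation:
Current gcd = 1
gcd of all OTHER numbers (without N[4]=45): gcd([30, 20, 4, 20]) = 2
The new gcd after any change is gcd(2, new_value).
This can be at most 2.
Since 2 > old gcd 1, the gcd CAN increase (e.g., set N[4] = 2).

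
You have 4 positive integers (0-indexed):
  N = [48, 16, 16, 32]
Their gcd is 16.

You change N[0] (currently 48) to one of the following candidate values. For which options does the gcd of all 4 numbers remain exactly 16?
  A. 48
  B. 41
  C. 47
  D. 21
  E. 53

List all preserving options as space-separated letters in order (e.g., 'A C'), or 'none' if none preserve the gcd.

Old gcd = 16; gcd of others (without N[0]) = 16
New gcd for candidate v: gcd(16, v). Preserves old gcd iff gcd(16, v) = 16.
  Option A: v=48, gcd(16,48)=16 -> preserves
  Option B: v=41, gcd(16,41)=1 -> changes
  Option C: v=47, gcd(16,47)=1 -> changes
  Option D: v=21, gcd(16,21)=1 -> changes
  Option E: v=53, gcd(16,53)=1 -> changes

Answer: A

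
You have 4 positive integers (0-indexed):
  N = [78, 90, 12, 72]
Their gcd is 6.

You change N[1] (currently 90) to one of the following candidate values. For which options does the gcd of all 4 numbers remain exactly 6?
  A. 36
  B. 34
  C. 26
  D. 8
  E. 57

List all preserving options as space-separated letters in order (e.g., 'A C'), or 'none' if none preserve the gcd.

Old gcd = 6; gcd of others (without N[1]) = 6
New gcd for candidate v: gcd(6, v). Preserves old gcd iff gcd(6, v) = 6.
  Option A: v=36, gcd(6,36)=6 -> preserves
  Option B: v=34, gcd(6,34)=2 -> changes
  Option C: v=26, gcd(6,26)=2 -> changes
  Option D: v=8, gcd(6,8)=2 -> changes
  Option E: v=57, gcd(6,57)=3 -> changes

Answer: A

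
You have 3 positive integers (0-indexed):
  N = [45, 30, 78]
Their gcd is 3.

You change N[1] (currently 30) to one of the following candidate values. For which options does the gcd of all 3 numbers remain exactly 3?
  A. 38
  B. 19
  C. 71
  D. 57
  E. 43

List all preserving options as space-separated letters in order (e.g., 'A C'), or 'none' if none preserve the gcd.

Old gcd = 3; gcd of others (without N[1]) = 3
New gcd for candidate v: gcd(3, v). Preserves old gcd iff gcd(3, v) = 3.
  Option A: v=38, gcd(3,38)=1 -> changes
  Option B: v=19, gcd(3,19)=1 -> changes
  Option C: v=71, gcd(3,71)=1 -> changes
  Option D: v=57, gcd(3,57)=3 -> preserves
  Option E: v=43, gcd(3,43)=1 -> changes

Answer: D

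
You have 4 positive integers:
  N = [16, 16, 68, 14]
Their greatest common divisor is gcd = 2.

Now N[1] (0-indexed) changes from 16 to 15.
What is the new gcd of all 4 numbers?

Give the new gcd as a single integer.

Answer: 1

Derivation:
Numbers: [16, 16, 68, 14], gcd = 2
Change: index 1, 16 -> 15
gcd of the OTHER numbers (without index 1): gcd([16, 68, 14]) = 2
New gcd = gcd(g_others, new_val) = gcd(2, 15) = 1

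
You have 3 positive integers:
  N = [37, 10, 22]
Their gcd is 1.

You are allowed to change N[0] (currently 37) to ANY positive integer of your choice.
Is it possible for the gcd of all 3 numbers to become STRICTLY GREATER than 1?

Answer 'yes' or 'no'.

Answer: yes

Derivation:
Current gcd = 1
gcd of all OTHER numbers (without N[0]=37): gcd([10, 22]) = 2
The new gcd after any change is gcd(2, new_value).
This can be at most 2.
Since 2 > old gcd 1, the gcd CAN increase (e.g., set N[0] = 2).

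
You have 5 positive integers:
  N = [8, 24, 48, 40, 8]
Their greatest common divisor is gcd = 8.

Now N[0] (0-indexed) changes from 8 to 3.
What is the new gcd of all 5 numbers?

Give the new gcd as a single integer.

Numbers: [8, 24, 48, 40, 8], gcd = 8
Change: index 0, 8 -> 3
gcd of the OTHER numbers (without index 0): gcd([24, 48, 40, 8]) = 8
New gcd = gcd(g_others, new_val) = gcd(8, 3) = 1

Answer: 1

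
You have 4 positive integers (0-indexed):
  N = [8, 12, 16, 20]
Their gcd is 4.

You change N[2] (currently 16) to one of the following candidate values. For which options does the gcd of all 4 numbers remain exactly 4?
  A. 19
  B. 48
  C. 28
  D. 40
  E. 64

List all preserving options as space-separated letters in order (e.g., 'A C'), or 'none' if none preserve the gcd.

Old gcd = 4; gcd of others (without N[2]) = 4
New gcd for candidate v: gcd(4, v). Preserves old gcd iff gcd(4, v) = 4.
  Option A: v=19, gcd(4,19)=1 -> changes
  Option B: v=48, gcd(4,48)=4 -> preserves
  Option C: v=28, gcd(4,28)=4 -> preserves
  Option D: v=40, gcd(4,40)=4 -> preserves
  Option E: v=64, gcd(4,64)=4 -> preserves

Answer: B C D E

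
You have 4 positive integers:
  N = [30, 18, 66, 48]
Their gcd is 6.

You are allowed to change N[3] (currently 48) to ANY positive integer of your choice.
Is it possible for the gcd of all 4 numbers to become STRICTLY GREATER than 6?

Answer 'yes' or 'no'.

Answer: no

Derivation:
Current gcd = 6
gcd of all OTHER numbers (without N[3]=48): gcd([30, 18, 66]) = 6
The new gcd after any change is gcd(6, new_value).
This can be at most 6.
Since 6 = old gcd 6, the gcd can only stay the same or decrease.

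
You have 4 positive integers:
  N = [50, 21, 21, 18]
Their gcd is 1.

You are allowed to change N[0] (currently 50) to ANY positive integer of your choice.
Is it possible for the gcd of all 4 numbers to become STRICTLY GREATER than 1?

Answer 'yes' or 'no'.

Current gcd = 1
gcd of all OTHER numbers (without N[0]=50): gcd([21, 21, 18]) = 3
The new gcd after any change is gcd(3, new_value).
This can be at most 3.
Since 3 > old gcd 1, the gcd CAN increase (e.g., set N[0] = 3).

Answer: yes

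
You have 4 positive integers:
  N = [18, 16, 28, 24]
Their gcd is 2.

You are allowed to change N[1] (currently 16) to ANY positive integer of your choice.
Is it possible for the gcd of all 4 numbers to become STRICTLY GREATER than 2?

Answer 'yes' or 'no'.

Answer: no

Derivation:
Current gcd = 2
gcd of all OTHER numbers (without N[1]=16): gcd([18, 28, 24]) = 2
The new gcd after any change is gcd(2, new_value).
This can be at most 2.
Since 2 = old gcd 2, the gcd can only stay the same or decrease.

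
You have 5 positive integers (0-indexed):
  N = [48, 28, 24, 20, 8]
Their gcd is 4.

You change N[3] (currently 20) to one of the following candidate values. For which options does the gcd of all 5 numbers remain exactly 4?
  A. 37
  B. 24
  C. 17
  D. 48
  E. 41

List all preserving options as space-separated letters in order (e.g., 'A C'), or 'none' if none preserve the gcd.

Old gcd = 4; gcd of others (without N[3]) = 4
New gcd for candidate v: gcd(4, v). Preserves old gcd iff gcd(4, v) = 4.
  Option A: v=37, gcd(4,37)=1 -> changes
  Option B: v=24, gcd(4,24)=4 -> preserves
  Option C: v=17, gcd(4,17)=1 -> changes
  Option D: v=48, gcd(4,48)=4 -> preserves
  Option E: v=41, gcd(4,41)=1 -> changes

Answer: B D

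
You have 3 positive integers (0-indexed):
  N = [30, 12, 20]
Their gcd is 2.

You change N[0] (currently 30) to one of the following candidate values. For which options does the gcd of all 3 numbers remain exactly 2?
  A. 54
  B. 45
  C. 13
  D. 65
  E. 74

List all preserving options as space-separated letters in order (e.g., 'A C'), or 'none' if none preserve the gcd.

Old gcd = 2; gcd of others (without N[0]) = 4
New gcd for candidate v: gcd(4, v). Preserves old gcd iff gcd(4, v) = 2.
  Option A: v=54, gcd(4,54)=2 -> preserves
  Option B: v=45, gcd(4,45)=1 -> changes
  Option C: v=13, gcd(4,13)=1 -> changes
  Option D: v=65, gcd(4,65)=1 -> changes
  Option E: v=74, gcd(4,74)=2 -> preserves

Answer: A E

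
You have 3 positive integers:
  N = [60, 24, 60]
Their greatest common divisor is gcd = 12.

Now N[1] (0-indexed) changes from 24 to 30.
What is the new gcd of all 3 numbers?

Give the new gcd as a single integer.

Numbers: [60, 24, 60], gcd = 12
Change: index 1, 24 -> 30
gcd of the OTHER numbers (without index 1): gcd([60, 60]) = 60
New gcd = gcd(g_others, new_val) = gcd(60, 30) = 30

Answer: 30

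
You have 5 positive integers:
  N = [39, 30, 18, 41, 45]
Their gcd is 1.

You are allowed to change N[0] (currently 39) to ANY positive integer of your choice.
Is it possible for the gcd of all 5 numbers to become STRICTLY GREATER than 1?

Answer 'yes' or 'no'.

Current gcd = 1
gcd of all OTHER numbers (without N[0]=39): gcd([30, 18, 41, 45]) = 1
The new gcd after any change is gcd(1, new_value).
This can be at most 1.
Since 1 = old gcd 1, the gcd can only stay the same or decrease.

Answer: no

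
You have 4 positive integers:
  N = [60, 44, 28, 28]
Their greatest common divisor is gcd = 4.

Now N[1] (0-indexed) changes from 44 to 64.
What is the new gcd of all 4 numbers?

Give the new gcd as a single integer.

Answer: 4

Derivation:
Numbers: [60, 44, 28, 28], gcd = 4
Change: index 1, 44 -> 64
gcd of the OTHER numbers (without index 1): gcd([60, 28, 28]) = 4
New gcd = gcd(g_others, new_val) = gcd(4, 64) = 4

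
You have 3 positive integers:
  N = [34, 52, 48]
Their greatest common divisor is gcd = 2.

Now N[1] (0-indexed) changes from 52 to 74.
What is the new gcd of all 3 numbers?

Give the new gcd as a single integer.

Answer: 2

Derivation:
Numbers: [34, 52, 48], gcd = 2
Change: index 1, 52 -> 74
gcd of the OTHER numbers (without index 1): gcd([34, 48]) = 2
New gcd = gcd(g_others, new_val) = gcd(2, 74) = 2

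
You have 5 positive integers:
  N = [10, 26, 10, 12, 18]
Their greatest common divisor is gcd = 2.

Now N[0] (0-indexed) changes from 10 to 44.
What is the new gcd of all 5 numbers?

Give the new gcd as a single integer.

Numbers: [10, 26, 10, 12, 18], gcd = 2
Change: index 0, 10 -> 44
gcd of the OTHER numbers (without index 0): gcd([26, 10, 12, 18]) = 2
New gcd = gcd(g_others, new_val) = gcd(2, 44) = 2

Answer: 2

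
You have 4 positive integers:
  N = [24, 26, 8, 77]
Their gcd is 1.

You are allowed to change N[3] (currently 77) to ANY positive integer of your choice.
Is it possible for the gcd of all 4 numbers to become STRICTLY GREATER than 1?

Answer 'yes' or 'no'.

Current gcd = 1
gcd of all OTHER numbers (without N[3]=77): gcd([24, 26, 8]) = 2
The new gcd after any change is gcd(2, new_value).
This can be at most 2.
Since 2 > old gcd 1, the gcd CAN increase (e.g., set N[3] = 2).

Answer: yes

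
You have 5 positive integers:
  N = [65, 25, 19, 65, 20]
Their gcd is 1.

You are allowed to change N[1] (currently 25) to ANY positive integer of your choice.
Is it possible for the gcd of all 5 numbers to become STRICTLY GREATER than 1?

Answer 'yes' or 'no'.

Current gcd = 1
gcd of all OTHER numbers (without N[1]=25): gcd([65, 19, 65, 20]) = 1
The new gcd after any change is gcd(1, new_value).
This can be at most 1.
Since 1 = old gcd 1, the gcd can only stay the same or decrease.

Answer: no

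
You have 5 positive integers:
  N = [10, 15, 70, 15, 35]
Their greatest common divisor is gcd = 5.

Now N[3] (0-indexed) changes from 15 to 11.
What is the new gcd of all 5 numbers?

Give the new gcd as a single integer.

Numbers: [10, 15, 70, 15, 35], gcd = 5
Change: index 3, 15 -> 11
gcd of the OTHER numbers (without index 3): gcd([10, 15, 70, 35]) = 5
New gcd = gcd(g_others, new_val) = gcd(5, 11) = 1

Answer: 1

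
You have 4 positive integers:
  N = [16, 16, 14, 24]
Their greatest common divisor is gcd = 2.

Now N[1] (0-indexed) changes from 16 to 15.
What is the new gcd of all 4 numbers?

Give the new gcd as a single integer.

Numbers: [16, 16, 14, 24], gcd = 2
Change: index 1, 16 -> 15
gcd of the OTHER numbers (without index 1): gcd([16, 14, 24]) = 2
New gcd = gcd(g_others, new_val) = gcd(2, 15) = 1

Answer: 1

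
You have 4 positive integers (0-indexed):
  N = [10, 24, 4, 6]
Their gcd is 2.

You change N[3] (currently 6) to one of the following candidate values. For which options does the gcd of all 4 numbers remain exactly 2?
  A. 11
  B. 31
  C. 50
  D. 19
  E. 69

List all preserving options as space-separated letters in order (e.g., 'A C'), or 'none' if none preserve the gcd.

Old gcd = 2; gcd of others (without N[3]) = 2
New gcd for candidate v: gcd(2, v). Preserves old gcd iff gcd(2, v) = 2.
  Option A: v=11, gcd(2,11)=1 -> changes
  Option B: v=31, gcd(2,31)=1 -> changes
  Option C: v=50, gcd(2,50)=2 -> preserves
  Option D: v=19, gcd(2,19)=1 -> changes
  Option E: v=69, gcd(2,69)=1 -> changes

Answer: C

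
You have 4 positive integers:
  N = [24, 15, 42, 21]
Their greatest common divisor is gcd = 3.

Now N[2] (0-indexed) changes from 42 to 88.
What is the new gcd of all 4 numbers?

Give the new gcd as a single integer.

Numbers: [24, 15, 42, 21], gcd = 3
Change: index 2, 42 -> 88
gcd of the OTHER numbers (without index 2): gcd([24, 15, 21]) = 3
New gcd = gcd(g_others, new_val) = gcd(3, 88) = 1

Answer: 1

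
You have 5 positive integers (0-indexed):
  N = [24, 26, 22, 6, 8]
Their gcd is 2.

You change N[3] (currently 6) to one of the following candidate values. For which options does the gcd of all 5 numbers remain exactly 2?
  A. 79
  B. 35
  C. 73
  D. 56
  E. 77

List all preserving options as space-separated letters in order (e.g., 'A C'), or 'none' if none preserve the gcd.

Answer: D

Derivation:
Old gcd = 2; gcd of others (without N[3]) = 2
New gcd for candidate v: gcd(2, v). Preserves old gcd iff gcd(2, v) = 2.
  Option A: v=79, gcd(2,79)=1 -> changes
  Option B: v=35, gcd(2,35)=1 -> changes
  Option C: v=73, gcd(2,73)=1 -> changes
  Option D: v=56, gcd(2,56)=2 -> preserves
  Option E: v=77, gcd(2,77)=1 -> changes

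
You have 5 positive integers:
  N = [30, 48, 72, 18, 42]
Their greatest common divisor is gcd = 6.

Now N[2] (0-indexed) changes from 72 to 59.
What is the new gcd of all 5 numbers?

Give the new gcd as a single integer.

Answer: 1

Derivation:
Numbers: [30, 48, 72, 18, 42], gcd = 6
Change: index 2, 72 -> 59
gcd of the OTHER numbers (without index 2): gcd([30, 48, 18, 42]) = 6
New gcd = gcd(g_others, new_val) = gcd(6, 59) = 1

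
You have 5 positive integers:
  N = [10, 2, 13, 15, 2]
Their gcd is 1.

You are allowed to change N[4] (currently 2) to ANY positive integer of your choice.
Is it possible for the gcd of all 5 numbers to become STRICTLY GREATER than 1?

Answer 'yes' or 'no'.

Answer: no

Derivation:
Current gcd = 1
gcd of all OTHER numbers (without N[4]=2): gcd([10, 2, 13, 15]) = 1
The new gcd after any change is gcd(1, new_value).
This can be at most 1.
Since 1 = old gcd 1, the gcd can only stay the same or decrease.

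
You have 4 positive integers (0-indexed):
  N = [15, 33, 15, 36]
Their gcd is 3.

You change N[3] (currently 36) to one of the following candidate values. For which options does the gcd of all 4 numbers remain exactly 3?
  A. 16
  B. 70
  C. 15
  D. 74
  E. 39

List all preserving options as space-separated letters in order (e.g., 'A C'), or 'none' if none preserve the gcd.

Answer: C E

Derivation:
Old gcd = 3; gcd of others (without N[3]) = 3
New gcd for candidate v: gcd(3, v). Preserves old gcd iff gcd(3, v) = 3.
  Option A: v=16, gcd(3,16)=1 -> changes
  Option B: v=70, gcd(3,70)=1 -> changes
  Option C: v=15, gcd(3,15)=3 -> preserves
  Option D: v=74, gcd(3,74)=1 -> changes
  Option E: v=39, gcd(3,39)=3 -> preserves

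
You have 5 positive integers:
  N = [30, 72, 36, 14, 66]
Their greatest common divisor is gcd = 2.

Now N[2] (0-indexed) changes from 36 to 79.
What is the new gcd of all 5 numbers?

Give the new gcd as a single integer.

Numbers: [30, 72, 36, 14, 66], gcd = 2
Change: index 2, 36 -> 79
gcd of the OTHER numbers (without index 2): gcd([30, 72, 14, 66]) = 2
New gcd = gcd(g_others, new_val) = gcd(2, 79) = 1

Answer: 1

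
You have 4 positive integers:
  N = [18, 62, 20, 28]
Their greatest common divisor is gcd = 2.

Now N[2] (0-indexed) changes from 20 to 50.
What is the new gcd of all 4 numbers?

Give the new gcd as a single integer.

Answer: 2

Derivation:
Numbers: [18, 62, 20, 28], gcd = 2
Change: index 2, 20 -> 50
gcd of the OTHER numbers (without index 2): gcd([18, 62, 28]) = 2
New gcd = gcd(g_others, new_val) = gcd(2, 50) = 2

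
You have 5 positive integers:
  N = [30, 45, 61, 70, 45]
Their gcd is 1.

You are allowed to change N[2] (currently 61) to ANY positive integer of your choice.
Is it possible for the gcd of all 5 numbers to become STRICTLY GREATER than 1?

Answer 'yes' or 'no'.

Answer: yes

Derivation:
Current gcd = 1
gcd of all OTHER numbers (without N[2]=61): gcd([30, 45, 70, 45]) = 5
The new gcd after any change is gcd(5, new_value).
This can be at most 5.
Since 5 > old gcd 1, the gcd CAN increase (e.g., set N[2] = 5).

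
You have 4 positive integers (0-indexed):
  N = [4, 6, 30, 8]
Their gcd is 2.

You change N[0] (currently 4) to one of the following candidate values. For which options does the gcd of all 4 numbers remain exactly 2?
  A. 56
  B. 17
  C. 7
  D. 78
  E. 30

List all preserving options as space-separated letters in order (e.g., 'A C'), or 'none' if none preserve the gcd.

Answer: A D E

Derivation:
Old gcd = 2; gcd of others (without N[0]) = 2
New gcd for candidate v: gcd(2, v). Preserves old gcd iff gcd(2, v) = 2.
  Option A: v=56, gcd(2,56)=2 -> preserves
  Option B: v=17, gcd(2,17)=1 -> changes
  Option C: v=7, gcd(2,7)=1 -> changes
  Option D: v=78, gcd(2,78)=2 -> preserves
  Option E: v=30, gcd(2,30)=2 -> preserves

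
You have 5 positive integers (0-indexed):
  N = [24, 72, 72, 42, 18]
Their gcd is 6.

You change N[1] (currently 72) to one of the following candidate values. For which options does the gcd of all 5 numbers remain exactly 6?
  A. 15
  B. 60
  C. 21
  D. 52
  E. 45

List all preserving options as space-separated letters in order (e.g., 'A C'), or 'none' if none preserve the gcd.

Old gcd = 6; gcd of others (without N[1]) = 6
New gcd for candidate v: gcd(6, v). Preserves old gcd iff gcd(6, v) = 6.
  Option A: v=15, gcd(6,15)=3 -> changes
  Option B: v=60, gcd(6,60)=6 -> preserves
  Option C: v=21, gcd(6,21)=3 -> changes
  Option D: v=52, gcd(6,52)=2 -> changes
  Option E: v=45, gcd(6,45)=3 -> changes

Answer: B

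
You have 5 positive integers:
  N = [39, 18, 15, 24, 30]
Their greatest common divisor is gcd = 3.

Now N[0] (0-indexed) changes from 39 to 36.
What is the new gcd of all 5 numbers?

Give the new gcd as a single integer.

Numbers: [39, 18, 15, 24, 30], gcd = 3
Change: index 0, 39 -> 36
gcd of the OTHER numbers (without index 0): gcd([18, 15, 24, 30]) = 3
New gcd = gcd(g_others, new_val) = gcd(3, 36) = 3

Answer: 3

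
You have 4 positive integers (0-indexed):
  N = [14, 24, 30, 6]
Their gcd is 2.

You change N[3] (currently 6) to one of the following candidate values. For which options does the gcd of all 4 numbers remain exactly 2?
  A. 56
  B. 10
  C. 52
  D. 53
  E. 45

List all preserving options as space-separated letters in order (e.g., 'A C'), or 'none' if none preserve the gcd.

Old gcd = 2; gcd of others (without N[3]) = 2
New gcd for candidate v: gcd(2, v). Preserves old gcd iff gcd(2, v) = 2.
  Option A: v=56, gcd(2,56)=2 -> preserves
  Option B: v=10, gcd(2,10)=2 -> preserves
  Option C: v=52, gcd(2,52)=2 -> preserves
  Option D: v=53, gcd(2,53)=1 -> changes
  Option E: v=45, gcd(2,45)=1 -> changes

Answer: A B C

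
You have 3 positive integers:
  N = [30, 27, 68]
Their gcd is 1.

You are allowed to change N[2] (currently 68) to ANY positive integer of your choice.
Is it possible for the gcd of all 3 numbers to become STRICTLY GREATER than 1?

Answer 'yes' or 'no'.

Answer: yes

Derivation:
Current gcd = 1
gcd of all OTHER numbers (without N[2]=68): gcd([30, 27]) = 3
The new gcd after any change is gcd(3, new_value).
This can be at most 3.
Since 3 > old gcd 1, the gcd CAN increase (e.g., set N[2] = 3).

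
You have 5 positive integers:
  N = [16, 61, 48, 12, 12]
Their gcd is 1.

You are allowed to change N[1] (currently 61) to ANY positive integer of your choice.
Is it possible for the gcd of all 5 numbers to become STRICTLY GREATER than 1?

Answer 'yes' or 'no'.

Answer: yes

Derivation:
Current gcd = 1
gcd of all OTHER numbers (without N[1]=61): gcd([16, 48, 12, 12]) = 4
The new gcd after any change is gcd(4, new_value).
This can be at most 4.
Since 4 > old gcd 1, the gcd CAN increase (e.g., set N[1] = 4).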